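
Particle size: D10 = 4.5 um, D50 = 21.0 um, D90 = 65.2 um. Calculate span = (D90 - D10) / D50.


Span = (65.2 - 4.5) / 21.0 = 60.7 / 21.0 = 2.89

2.89


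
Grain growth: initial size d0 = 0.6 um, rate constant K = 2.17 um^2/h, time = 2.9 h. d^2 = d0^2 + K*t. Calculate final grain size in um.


d^2 = 0.6^2 + 2.17*2.9 = 6.653
d = sqrt(6.653) = 2.58 um

2.58


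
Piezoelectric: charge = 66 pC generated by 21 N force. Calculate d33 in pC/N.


d33 = 66 / 21 = 3.1 pC/N

3.1


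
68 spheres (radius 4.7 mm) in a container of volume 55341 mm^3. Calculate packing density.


V_sphere = 4/3*pi*4.7^3 = 434.8928 mm^3
Total V = 68*434.8928 = 29572.7104 mm^3
PD = 29572.7104 / 55341 = 0.534

0.534


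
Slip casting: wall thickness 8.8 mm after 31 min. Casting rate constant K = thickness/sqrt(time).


K = 8.8 / sqrt(31) = 8.8 / 5.5678 = 1.581 mm/min^0.5

1.581


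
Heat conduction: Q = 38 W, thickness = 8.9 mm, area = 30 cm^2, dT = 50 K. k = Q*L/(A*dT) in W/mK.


k = 38*8.9/1000/(30/10000*50) = 2.25 W/mK

2.25


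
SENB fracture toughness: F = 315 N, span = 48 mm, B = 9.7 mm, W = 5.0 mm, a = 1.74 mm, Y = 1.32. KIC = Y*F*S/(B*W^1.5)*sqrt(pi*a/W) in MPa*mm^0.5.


KIC = 1.32*315*48/(9.7*5.0^1.5)*sqrt(pi*1.74/5.0) = 192.43

192.43


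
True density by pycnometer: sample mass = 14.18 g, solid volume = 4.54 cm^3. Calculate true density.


TD = 14.18 / 4.54 = 3.123 g/cm^3

3.123


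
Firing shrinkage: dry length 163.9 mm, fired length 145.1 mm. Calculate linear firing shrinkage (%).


FS = (163.9 - 145.1) / 163.9 * 100 = 11.47%

11.47


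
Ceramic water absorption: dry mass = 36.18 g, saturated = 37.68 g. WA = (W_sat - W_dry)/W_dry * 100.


WA = (37.68 - 36.18) / 36.18 * 100 = 4.15%

4.15


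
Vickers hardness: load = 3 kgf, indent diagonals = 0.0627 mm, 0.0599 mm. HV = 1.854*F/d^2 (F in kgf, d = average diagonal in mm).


d_avg = (0.0627+0.0599)/2 = 0.0613 mm
HV = 1.854*3/0.0613^2 = 1480

1480


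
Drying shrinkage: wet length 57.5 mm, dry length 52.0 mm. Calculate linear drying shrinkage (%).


DS = (57.5 - 52.0) / 57.5 * 100 = 9.57%

9.57


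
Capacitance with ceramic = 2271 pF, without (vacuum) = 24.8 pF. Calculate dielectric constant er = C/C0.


er = 2271 / 24.8 = 91.57

91.57


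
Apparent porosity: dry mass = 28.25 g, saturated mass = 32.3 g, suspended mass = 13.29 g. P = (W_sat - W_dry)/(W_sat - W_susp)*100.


P = (32.3 - 28.25) / (32.3 - 13.29) * 100 = 4.05 / 19.01 * 100 = 21.3%

21.3


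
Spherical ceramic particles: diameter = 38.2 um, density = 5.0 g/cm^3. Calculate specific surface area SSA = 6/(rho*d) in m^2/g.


SSA = 6 / (5.0 * 38.2) = 0.031 m^2/g

0.031


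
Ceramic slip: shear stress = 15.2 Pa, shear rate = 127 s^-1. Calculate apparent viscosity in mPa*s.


eta = tau/gamma * 1000 = 15.2/127 * 1000 = 119.7 mPa*s

119.7


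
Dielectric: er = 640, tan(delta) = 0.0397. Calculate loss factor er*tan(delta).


Loss = 640 * 0.0397 = 25.408

25.408


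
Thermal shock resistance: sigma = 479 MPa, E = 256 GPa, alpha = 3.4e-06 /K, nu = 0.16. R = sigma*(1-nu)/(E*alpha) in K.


R = 479*(1-0.16)/(256*1000*3.4e-06) = 462 K

462


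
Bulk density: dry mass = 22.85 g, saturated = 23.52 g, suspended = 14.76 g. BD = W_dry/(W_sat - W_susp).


BD = 22.85 / (23.52 - 14.76) = 22.85 / 8.76 = 2.608 g/cm^3

2.608


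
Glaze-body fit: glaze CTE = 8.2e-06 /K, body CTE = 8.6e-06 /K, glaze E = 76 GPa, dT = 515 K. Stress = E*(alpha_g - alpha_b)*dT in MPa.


Stress = 76*1000*(8.2e-06 - 8.6e-06)*515 = -15.7 MPa

-15.7


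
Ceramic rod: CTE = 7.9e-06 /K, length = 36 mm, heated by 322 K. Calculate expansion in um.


dL = 7.9e-06 * 36 * 322 * 1000 = 91.577 um

91.577


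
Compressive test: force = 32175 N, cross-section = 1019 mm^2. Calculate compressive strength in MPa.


CS = 32175 / 1019 = 31.6 MPa

31.6


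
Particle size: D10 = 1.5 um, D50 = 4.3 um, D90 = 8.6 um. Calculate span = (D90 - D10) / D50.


Span = (8.6 - 1.5) / 4.3 = 7.1 / 4.3 = 1.651

1.651


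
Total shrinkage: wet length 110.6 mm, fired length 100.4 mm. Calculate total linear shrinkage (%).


TS = (110.6 - 100.4) / 110.6 * 100 = 9.22%

9.22


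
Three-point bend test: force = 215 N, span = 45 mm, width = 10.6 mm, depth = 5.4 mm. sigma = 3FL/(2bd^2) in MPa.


sigma = 3*215*45/(2*10.6*5.4^2) = 47.0 MPa

47.0


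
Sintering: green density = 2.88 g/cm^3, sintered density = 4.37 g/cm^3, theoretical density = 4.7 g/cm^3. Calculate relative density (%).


Relative = 4.37 / 4.7 * 100 = 93.0%

93.0


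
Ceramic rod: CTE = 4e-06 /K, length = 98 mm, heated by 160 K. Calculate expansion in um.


dL = 4e-06 * 98 * 160 * 1000 = 62.72 um

62.72


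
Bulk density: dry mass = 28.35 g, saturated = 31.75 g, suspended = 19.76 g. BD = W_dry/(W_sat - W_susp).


BD = 28.35 / (31.75 - 19.76) = 28.35 / 11.99 = 2.364 g/cm^3

2.364


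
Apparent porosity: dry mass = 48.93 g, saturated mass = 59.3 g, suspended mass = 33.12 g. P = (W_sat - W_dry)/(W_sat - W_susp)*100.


P = (59.3 - 48.93) / (59.3 - 33.12) * 100 = 10.37 / 26.18 * 100 = 39.6%

39.6


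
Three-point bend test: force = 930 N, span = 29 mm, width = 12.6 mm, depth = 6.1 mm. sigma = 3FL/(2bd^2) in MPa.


sigma = 3*930*29/(2*12.6*6.1^2) = 86.3 MPa

86.3


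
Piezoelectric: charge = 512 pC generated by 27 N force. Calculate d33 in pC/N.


d33 = 512 / 27 = 19.0 pC/N

19.0


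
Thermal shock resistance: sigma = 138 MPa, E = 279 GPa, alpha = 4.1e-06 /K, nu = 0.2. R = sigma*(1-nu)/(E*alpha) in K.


R = 138*(1-0.2)/(279*1000*4.1e-06) = 97 K

97


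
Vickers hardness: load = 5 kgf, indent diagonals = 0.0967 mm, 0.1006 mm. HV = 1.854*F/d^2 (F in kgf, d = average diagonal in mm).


d_avg = (0.0967+0.1006)/2 = 0.09865 mm
HV = 1.854*5/0.09865^2 = 953

953


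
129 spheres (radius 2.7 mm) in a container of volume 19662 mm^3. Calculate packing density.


V_sphere = 4/3*pi*2.7^3 = 82.448 mm^3
Total V = 129*82.448 = 10635.792 mm^3
PD = 10635.792 / 19662 = 0.541

0.541


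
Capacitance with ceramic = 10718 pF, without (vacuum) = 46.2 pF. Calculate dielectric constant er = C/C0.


er = 10718 / 46.2 = 231.99

231.99


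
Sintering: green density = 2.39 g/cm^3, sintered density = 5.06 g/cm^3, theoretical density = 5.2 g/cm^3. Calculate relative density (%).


Relative = 5.06 / 5.2 * 100 = 97.3%

97.3


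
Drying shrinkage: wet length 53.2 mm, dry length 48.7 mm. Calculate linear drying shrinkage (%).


DS = (53.2 - 48.7) / 53.2 * 100 = 8.46%

8.46


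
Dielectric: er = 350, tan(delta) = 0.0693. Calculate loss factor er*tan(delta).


Loss = 350 * 0.0693 = 24.255

24.255


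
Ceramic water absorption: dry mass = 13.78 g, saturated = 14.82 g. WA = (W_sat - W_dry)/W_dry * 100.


WA = (14.82 - 13.78) / 13.78 * 100 = 7.55%

7.55


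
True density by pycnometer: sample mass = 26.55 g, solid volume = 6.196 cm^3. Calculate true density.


TD = 26.55 / 6.196 = 4.285 g/cm^3

4.285


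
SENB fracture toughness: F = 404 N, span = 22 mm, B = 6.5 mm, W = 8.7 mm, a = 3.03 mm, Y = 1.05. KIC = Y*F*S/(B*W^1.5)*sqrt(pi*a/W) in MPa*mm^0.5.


KIC = 1.05*404*22/(6.5*8.7^1.5)*sqrt(pi*3.03/8.7) = 58.52

58.52


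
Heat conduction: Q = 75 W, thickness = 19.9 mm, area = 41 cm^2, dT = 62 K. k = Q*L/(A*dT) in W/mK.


k = 75*19.9/1000/(41/10000*62) = 5.87 W/mK

5.87


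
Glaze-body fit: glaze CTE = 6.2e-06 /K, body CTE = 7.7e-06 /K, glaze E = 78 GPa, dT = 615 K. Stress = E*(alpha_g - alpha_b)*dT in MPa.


Stress = 78*1000*(6.2e-06 - 7.7e-06)*615 = -72.0 MPa

-72.0


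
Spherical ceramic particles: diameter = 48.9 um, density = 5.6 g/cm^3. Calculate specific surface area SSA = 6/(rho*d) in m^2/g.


SSA = 6 / (5.6 * 48.9) = 0.022 m^2/g

0.022


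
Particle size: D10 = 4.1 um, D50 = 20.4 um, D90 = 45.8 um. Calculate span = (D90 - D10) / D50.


Span = (45.8 - 4.1) / 20.4 = 41.7 / 20.4 = 2.044

2.044


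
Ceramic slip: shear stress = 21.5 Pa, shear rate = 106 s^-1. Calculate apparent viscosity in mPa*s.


eta = tau/gamma * 1000 = 21.5/106 * 1000 = 202.8 mPa*s

202.8


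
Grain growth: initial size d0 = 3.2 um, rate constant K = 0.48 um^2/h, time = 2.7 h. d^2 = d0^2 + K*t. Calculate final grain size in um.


d^2 = 3.2^2 + 0.48*2.7 = 11.536
d = sqrt(11.536) = 3.4 um

3.4


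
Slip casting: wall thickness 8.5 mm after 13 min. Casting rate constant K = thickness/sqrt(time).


K = 8.5 / sqrt(13) = 8.5 / 3.6056 = 2.357 mm/min^0.5

2.357


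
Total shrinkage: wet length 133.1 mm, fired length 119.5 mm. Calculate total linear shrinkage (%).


TS = (133.1 - 119.5) / 133.1 * 100 = 10.22%

10.22


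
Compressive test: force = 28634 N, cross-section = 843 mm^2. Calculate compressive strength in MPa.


CS = 28634 / 843 = 34.0 MPa

34.0


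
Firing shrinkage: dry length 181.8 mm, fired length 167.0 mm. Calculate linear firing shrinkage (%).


FS = (181.8 - 167.0) / 181.8 * 100 = 8.14%

8.14


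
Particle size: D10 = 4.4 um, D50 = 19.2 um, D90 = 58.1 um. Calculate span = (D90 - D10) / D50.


Span = (58.1 - 4.4) / 19.2 = 53.7 / 19.2 = 2.797

2.797


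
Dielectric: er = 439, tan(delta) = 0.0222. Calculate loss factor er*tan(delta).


Loss = 439 * 0.0222 = 9.746

9.746


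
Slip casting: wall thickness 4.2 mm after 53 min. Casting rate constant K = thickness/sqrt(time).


K = 4.2 / sqrt(53) = 4.2 / 7.2801 = 0.577 mm/min^0.5

0.577


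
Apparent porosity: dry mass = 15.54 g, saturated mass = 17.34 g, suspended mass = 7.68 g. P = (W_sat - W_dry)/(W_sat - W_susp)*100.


P = (17.34 - 15.54) / (17.34 - 7.68) * 100 = 1.8 / 9.66 * 100 = 18.6%

18.6


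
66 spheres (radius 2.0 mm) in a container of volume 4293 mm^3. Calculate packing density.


V_sphere = 4/3*pi*2.0^3 = 33.5103 mm^3
Total V = 66*33.5103 = 2211.6798 mm^3
PD = 2211.6798 / 4293 = 0.515

0.515


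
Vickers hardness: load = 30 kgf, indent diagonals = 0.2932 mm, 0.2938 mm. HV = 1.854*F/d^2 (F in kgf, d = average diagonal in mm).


d_avg = (0.2932+0.2938)/2 = 0.2935 mm
HV = 1.854*30/0.2935^2 = 646

646


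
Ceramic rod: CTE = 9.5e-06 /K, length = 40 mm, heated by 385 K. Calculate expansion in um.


dL = 9.5e-06 * 40 * 385 * 1000 = 146.3 um

146.3


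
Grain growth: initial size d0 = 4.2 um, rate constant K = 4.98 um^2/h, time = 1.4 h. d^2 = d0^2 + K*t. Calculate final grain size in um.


d^2 = 4.2^2 + 4.98*1.4 = 24.612
d = sqrt(24.612) = 4.96 um

4.96


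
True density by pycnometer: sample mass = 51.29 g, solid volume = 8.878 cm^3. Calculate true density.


TD = 51.29 / 8.878 = 5.777 g/cm^3

5.777


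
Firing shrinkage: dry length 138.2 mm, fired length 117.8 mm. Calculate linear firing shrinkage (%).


FS = (138.2 - 117.8) / 138.2 * 100 = 14.76%

14.76


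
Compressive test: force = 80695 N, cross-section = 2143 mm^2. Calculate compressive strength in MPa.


CS = 80695 / 2143 = 37.7 MPa

37.7


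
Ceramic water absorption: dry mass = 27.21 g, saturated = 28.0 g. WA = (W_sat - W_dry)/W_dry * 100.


WA = (28.0 - 27.21) / 27.21 * 100 = 2.9%

2.9


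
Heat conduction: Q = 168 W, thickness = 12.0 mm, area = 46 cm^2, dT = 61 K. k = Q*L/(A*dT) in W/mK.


k = 168*12.0/1000/(46/10000*61) = 7.18 W/mK

7.18


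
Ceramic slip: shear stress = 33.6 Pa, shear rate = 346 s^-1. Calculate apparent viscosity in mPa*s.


eta = tau/gamma * 1000 = 33.6/346 * 1000 = 97.1 mPa*s

97.1


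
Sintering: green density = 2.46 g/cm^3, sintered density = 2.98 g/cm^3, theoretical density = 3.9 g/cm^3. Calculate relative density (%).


Relative = 2.98 / 3.9 * 100 = 76.4%

76.4


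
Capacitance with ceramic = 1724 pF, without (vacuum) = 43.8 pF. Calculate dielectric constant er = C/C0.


er = 1724 / 43.8 = 39.36

39.36


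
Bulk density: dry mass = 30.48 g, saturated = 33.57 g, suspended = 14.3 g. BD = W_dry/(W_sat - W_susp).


BD = 30.48 / (33.57 - 14.3) = 30.48 / 19.27 = 1.582 g/cm^3

1.582


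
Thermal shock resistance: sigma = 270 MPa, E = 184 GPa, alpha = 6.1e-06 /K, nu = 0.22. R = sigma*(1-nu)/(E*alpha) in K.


R = 270*(1-0.22)/(184*1000*6.1e-06) = 188 K

188


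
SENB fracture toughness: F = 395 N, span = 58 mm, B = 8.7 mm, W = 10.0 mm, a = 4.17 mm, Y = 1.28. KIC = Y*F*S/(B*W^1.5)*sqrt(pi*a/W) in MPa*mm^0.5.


KIC = 1.28*395*58/(8.7*10.0^1.5)*sqrt(pi*4.17/10.0) = 122.0

122.0


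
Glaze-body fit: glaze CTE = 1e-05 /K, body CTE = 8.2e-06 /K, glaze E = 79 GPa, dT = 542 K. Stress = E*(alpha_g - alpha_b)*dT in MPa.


Stress = 79*1000*(1e-05 - 8.2e-06)*542 = 77.1 MPa

77.1


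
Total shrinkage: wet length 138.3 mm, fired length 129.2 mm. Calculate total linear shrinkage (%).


TS = (138.3 - 129.2) / 138.3 * 100 = 6.58%

6.58


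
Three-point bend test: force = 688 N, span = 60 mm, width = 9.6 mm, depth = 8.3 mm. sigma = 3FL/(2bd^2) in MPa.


sigma = 3*688*60/(2*9.6*8.3^2) = 93.6 MPa

93.6


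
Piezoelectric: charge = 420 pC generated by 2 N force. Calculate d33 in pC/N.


d33 = 420 / 2 = 210.0 pC/N

210.0


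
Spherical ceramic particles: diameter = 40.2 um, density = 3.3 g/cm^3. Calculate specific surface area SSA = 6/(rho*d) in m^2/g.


SSA = 6 / (3.3 * 40.2) = 0.045 m^2/g

0.045


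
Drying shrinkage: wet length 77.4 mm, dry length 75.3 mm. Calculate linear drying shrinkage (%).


DS = (77.4 - 75.3) / 77.4 * 100 = 2.71%

2.71


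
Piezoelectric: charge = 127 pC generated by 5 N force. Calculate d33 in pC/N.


d33 = 127 / 5 = 25.4 pC/N

25.4


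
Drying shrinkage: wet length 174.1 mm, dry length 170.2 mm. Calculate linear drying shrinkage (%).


DS = (174.1 - 170.2) / 174.1 * 100 = 2.24%

2.24


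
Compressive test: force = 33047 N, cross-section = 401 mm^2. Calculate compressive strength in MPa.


CS = 33047 / 401 = 82.4 MPa

82.4


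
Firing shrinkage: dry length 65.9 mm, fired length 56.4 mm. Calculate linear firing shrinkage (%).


FS = (65.9 - 56.4) / 65.9 * 100 = 14.42%

14.42


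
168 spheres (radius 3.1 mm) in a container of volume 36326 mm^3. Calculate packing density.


V_sphere = 4/3*pi*3.1^3 = 124.7882 mm^3
Total V = 168*124.7882 = 20964.4176 mm^3
PD = 20964.4176 / 36326 = 0.577

0.577


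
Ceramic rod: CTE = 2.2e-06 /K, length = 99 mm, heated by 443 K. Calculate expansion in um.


dL = 2.2e-06 * 99 * 443 * 1000 = 96.485 um

96.485


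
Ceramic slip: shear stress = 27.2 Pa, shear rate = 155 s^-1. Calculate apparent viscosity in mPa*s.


eta = tau/gamma * 1000 = 27.2/155 * 1000 = 175.5 mPa*s

175.5


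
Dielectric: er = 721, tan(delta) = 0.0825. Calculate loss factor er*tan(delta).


Loss = 721 * 0.0825 = 59.483

59.483


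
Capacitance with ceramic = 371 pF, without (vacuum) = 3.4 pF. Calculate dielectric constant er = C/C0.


er = 371 / 3.4 = 109.12

109.12


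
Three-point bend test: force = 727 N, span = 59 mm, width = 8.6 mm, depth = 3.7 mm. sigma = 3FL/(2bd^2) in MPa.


sigma = 3*727*59/(2*8.6*3.7^2) = 546.5 MPa

546.5


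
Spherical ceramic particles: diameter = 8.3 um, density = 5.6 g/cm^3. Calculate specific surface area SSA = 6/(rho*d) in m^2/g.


SSA = 6 / (5.6 * 8.3) = 0.129 m^2/g

0.129


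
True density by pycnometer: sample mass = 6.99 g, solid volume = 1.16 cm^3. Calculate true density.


TD = 6.99 / 1.16 = 6.026 g/cm^3

6.026


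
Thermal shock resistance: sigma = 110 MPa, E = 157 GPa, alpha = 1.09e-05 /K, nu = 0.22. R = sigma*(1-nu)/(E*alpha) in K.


R = 110*(1-0.22)/(157*1000*1.09e-05) = 50 K

50


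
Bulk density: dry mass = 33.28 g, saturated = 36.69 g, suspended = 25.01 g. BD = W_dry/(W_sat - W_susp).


BD = 33.28 / (36.69 - 25.01) = 33.28 / 11.68 = 2.849 g/cm^3

2.849


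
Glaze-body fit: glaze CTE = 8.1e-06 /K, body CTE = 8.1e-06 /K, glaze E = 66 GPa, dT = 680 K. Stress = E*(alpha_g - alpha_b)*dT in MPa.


Stress = 66*1000*(8.1e-06 - 8.1e-06)*680 = 0.0 MPa

0.0


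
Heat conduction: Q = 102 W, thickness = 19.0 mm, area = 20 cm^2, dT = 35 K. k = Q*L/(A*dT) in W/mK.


k = 102*19.0/1000/(20/10000*35) = 27.69 W/mK

27.69


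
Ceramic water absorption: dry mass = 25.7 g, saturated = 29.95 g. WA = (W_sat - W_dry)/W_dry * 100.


WA = (29.95 - 25.7) / 25.7 * 100 = 16.54%

16.54


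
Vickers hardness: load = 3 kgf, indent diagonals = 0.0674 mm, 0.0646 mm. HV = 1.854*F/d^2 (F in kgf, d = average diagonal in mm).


d_avg = (0.0674+0.0646)/2 = 0.066 mm
HV = 1.854*3/0.066^2 = 1277

1277


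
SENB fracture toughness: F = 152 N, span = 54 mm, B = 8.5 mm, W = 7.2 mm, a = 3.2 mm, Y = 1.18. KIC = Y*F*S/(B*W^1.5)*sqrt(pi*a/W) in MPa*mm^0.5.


KIC = 1.18*152*54/(8.5*7.2^1.5)*sqrt(pi*3.2/7.2) = 69.69

69.69


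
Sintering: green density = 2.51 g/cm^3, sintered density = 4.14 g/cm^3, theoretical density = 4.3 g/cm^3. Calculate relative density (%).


Relative = 4.14 / 4.3 * 100 = 96.3%

96.3


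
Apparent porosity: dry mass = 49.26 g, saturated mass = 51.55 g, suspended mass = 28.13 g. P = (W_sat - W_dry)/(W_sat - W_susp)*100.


P = (51.55 - 49.26) / (51.55 - 28.13) * 100 = 2.29 / 23.42 * 100 = 9.8%

9.8


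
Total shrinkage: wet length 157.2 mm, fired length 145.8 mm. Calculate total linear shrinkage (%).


TS = (157.2 - 145.8) / 157.2 * 100 = 7.25%

7.25


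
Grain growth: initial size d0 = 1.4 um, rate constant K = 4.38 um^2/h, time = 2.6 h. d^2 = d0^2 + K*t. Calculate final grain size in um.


d^2 = 1.4^2 + 4.38*2.6 = 13.348
d = sqrt(13.348) = 3.65 um

3.65


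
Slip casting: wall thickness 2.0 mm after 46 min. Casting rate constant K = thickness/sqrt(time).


K = 2.0 / sqrt(46) = 2.0 / 6.7823 = 0.295 mm/min^0.5

0.295


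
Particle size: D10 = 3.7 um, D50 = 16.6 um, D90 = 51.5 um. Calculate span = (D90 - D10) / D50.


Span = (51.5 - 3.7) / 16.6 = 47.8 / 16.6 = 2.88

2.88


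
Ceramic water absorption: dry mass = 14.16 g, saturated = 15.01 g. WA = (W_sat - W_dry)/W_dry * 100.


WA = (15.01 - 14.16) / 14.16 * 100 = 6.0%

6.0


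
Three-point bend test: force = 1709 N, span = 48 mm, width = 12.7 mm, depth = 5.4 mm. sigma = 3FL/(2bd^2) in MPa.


sigma = 3*1709*48/(2*12.7*5.4^2) = 332.3 MPa

332.3


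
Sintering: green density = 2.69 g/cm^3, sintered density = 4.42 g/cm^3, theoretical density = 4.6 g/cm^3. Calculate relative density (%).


Relative = 4.42 / 4.6 * 100 = 96.1%

96.1


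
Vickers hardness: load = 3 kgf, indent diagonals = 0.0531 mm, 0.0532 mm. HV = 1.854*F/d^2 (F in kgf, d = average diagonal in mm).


d_avg = (0.0531+0.0532)/2 = 0.05315 mm
HV = 1.854*3/0.05315^2 = 1969

1969


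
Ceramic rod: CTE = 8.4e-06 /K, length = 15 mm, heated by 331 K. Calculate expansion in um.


dL = 8.4e-06 * 15 * 331 * 1000 = 41.706 um

41.706


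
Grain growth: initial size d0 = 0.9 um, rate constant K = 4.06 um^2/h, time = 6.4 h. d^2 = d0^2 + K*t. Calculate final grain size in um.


d^2 = 0.9^2 + 4.06*6.4 = 26.794
d = sqrt(26.794) = 5.18 um

5.18


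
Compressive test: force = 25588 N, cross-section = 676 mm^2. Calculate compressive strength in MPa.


CS = 25588 / 676 = 37.9 MPa

37.9


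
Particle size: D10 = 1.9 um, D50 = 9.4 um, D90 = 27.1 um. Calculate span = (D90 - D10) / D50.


Span = (27.1 - 1.9) / 9.4 = 25.2 / 9.4 = 2.681

2.681


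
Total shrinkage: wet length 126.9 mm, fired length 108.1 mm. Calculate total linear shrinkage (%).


TS = (126.9 - 108.1) / 126.9 * 100 = 14.81%

14.81


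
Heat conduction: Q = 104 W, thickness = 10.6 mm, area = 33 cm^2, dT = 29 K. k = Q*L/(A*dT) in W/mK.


k = 104*10.6/1000/(33/10000*29) = 11.52 W/mK

11.52


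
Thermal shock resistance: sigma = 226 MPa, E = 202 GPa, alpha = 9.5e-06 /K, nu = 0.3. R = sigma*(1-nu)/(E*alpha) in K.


R = 226*(1-0.3)/(202*1000*9.5e-06) = 82 K

82


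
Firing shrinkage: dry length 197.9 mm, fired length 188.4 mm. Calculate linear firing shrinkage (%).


FS = (197.9 - 188.4) / 197.9 * 100 = 4.8%

4.8


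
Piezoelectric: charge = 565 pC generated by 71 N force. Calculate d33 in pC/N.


d33 = 565 / 71 = 8.0 pC/N

8.0


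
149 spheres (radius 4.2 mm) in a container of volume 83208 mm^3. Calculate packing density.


V_sphere = 4/3*pi*4.2^3 = 310.3391 mm^3
Total V = 149*310.3391 = 46240.5259 mm^3
PD = 46240.5259 / 83208 = 0.556

0.556


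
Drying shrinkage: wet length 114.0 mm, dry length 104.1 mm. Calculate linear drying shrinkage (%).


DS = (114.0 - 104.1) / 114.0 * 100 = 8.68%

8.68


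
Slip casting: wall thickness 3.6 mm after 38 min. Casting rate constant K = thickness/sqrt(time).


K = 3.6 / sqrt(38) = 3.6 / 6.1644 = 0.584 mm/min^0.5

0.584


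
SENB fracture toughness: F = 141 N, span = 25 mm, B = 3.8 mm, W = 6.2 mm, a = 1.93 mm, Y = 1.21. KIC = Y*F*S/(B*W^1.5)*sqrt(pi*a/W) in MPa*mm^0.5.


KIC = 1.21*141*25/(3.8*6.2^1.5)*sqrt(pi*1.93/6.2) = 71.9

71.9


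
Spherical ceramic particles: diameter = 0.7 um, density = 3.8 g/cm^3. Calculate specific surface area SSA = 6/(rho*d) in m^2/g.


SSA = 6 / (3.8 * 0.7) = 2.256 m^2/g

2.256


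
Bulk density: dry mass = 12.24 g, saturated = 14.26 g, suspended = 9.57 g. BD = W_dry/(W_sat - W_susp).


BD = 12.24 / (14.26 - 9.57) = 12.24 / 4.69 = 2.61 g/cm^3

2.61


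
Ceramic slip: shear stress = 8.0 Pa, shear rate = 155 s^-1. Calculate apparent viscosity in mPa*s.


eta = tau/gamma * 1000 = 8.0/155 * 1000 = 51.6 mPa*s

51.6


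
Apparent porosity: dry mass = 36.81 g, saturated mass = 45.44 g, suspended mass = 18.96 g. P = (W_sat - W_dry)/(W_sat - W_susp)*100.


P = (45.44 - 36.81) / (45.44 - 18.96) * 100 = 8.63 / 26.48 * 100 = 32.6%

32.6


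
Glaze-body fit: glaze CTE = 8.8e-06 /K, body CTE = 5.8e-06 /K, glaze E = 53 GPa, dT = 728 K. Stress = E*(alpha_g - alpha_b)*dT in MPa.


Stress = 53*1000*(8.8e-06 - 5.8e-06)*728 = 115.8 MPa

115.8


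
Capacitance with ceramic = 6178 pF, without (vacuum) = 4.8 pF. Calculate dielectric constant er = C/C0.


er = 6178 / 4.8 = 1287.08

1287.08


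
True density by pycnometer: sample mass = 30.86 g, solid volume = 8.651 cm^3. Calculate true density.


TD = 30.86 / 8.651 = 3.567 g/cm^3

3.567


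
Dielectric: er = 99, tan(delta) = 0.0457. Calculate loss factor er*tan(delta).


Loss = 99 * 0.0457 = 4.524

4.524


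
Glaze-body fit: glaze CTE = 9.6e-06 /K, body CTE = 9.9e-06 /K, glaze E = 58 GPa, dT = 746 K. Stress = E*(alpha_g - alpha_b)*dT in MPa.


Stress = 58*1000*(9.6e-06 - 9.9e-06)*746 = -13.0 MPa

-13.0


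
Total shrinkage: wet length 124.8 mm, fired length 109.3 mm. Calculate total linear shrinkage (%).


TS = (124.8 - 109.3) / 124.8 * 100 = 12.42%

12.42


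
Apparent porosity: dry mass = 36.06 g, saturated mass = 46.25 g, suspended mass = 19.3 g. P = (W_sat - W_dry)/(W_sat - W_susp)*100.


P = (46.25 - 36.06) / (46.25 - 19.3) * 100 = 10.19 / 26.95 * 100 = 37.8%

37.8


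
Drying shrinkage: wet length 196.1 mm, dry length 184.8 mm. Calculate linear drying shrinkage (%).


DS = (196.1 - 184.8) / 196.1 * 100 = 5.76%

5.76


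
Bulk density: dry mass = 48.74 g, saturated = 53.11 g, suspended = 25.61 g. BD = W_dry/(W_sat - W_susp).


BD = 48.74 / (53.11 - 25.61) = 48.74 / 27.5 = 1.772 g/cm^3

1.772


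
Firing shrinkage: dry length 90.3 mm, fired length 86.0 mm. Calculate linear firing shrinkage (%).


FS = (90.3 - 86.0) / 90.3 * 100 = 4.76%

4.76


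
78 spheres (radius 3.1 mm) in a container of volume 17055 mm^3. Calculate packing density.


V_sphere = 4/3*pi*3.1^3 = 124.7882 mm^3
Total V = 78*124.7882 = 9733.4796 mm^3
PD = 9733.4796 / 17055 = 0.571

0.571


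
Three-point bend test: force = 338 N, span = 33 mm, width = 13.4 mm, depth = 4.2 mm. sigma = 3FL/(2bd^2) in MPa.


sigma = 3*338*33/(2*13.4*4.2^2) = 70.8 MPa

70.8


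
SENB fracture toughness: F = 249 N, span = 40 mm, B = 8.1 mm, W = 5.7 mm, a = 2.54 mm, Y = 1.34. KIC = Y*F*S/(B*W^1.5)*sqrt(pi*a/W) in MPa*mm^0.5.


KIC = 1.34*249*40/(8.1*5.7^1.5)*sqrt(pi*2.54/5.7) = 143.26

143.26


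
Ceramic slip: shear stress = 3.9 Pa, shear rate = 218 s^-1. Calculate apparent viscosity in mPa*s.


eta = tau/gamma * 1000 = 3.9/218 * 1000 = 17.9 mPa*s

17.9


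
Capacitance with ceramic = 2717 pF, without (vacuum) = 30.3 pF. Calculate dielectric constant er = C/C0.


er = 2717 / 30.3 = 89.67

89.67


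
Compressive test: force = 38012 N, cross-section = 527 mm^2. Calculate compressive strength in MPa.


CS = 38012 / 527 = 72.1 MPa

72.1


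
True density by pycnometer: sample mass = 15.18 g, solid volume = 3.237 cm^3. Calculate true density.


TD = 15.18 / 3.237 = 4.69 g/cm^3

4.69


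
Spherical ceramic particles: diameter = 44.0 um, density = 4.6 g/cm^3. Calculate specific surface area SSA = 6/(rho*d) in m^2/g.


SSA = 6 / (4.6 * 44.0) = 0.03 m^2/g

0.03


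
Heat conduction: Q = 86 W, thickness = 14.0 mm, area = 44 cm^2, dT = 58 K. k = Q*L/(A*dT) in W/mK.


k = 86*14.0/1000/(44/10000*58) = 4.72 W/mK

4.72


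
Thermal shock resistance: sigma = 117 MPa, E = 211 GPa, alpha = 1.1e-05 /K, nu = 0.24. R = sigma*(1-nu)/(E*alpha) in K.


R = 117*(1-0.24)/(211*1000*1.1e-05) = 38 K

38


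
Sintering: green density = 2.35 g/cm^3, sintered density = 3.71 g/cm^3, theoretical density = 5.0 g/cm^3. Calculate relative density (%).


Relative = 3.71 / 5.0 * 100 = 74.2%

74.2


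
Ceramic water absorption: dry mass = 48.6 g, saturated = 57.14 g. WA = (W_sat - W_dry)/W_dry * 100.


WA = (57.14 - 48.6) / 48.6 * 100 = 17.57%

17.57


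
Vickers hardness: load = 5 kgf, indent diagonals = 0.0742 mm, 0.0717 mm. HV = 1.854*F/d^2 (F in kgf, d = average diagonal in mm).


d_avg = (0.0742+0.0717)/2 = 0.07295 mm
HV = 1.854*5/0.07295^2 = 1742

1742


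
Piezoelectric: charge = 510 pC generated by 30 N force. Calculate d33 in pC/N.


d33 = 510 / 30 = 17.0 pC/N

17.0


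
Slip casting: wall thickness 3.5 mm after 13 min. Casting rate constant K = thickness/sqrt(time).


K = 3.5 / sqrt(13) = 3.5 / 3.6056 = 0.971 mm/min^0.5

0.971


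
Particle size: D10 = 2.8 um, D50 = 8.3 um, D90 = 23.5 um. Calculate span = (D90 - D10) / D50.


Span = (23.5 - 2.8) / 8.3 = 20.7 / 8.3 = 2.494

2.494


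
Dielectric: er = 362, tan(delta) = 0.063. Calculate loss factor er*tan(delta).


Loss = 362 * 0.063 = 22.806

22.806


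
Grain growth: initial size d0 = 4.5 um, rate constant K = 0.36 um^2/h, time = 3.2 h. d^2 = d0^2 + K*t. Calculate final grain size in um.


d^2 = 4.5^2 + 0.36*3.2 = 21.402
d = sqrt(21.402) = 4.63 um

4.63


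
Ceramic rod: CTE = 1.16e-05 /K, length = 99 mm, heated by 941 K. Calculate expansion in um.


dL = 1.16e-05 * 99 * 941 * 1000 = 1080.644 um

1080.644


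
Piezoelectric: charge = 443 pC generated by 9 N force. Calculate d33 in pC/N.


d33 = 443 / 9 = 49.2 pC/N

49.2


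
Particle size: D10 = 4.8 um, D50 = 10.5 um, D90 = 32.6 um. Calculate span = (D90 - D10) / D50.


Span = (32.6 - 4.8) / 10.5 = 27.8 / 10.5 = 2.648

2.648


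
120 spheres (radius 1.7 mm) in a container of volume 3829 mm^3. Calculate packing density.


V_sphere = 4/3*pi*1.7^3 = 20.5795 mm^3
Total V = 120*20.5795 = 2469.54 mm^3
PD = 2469.54 / 3829 = 0.645

0.645


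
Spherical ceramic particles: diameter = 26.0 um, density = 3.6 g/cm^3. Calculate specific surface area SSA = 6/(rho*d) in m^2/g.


SSA = 6 / (3.6 * 26.0) = 0.064 m^2/g

0.064


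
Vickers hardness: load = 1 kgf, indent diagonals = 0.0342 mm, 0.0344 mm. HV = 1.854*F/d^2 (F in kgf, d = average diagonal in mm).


d_avg = (0.0342+0.0344)/2 = 0.0343 mm
HV = 1.854*1/0.0343^2 = 1576

1576


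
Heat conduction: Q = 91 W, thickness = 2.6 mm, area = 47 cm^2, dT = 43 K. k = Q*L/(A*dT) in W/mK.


k = 91*2.6/1000/(47/10000*43) = 1.17 W/mK

1.17


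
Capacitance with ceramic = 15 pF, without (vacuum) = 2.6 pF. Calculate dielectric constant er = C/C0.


er = 15 / 2.6 = 5.77

5.77


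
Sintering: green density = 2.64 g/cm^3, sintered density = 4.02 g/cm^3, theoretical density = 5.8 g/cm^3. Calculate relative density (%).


Relative = 4.02 / 5.8 * 100 = 69.3%

69.3


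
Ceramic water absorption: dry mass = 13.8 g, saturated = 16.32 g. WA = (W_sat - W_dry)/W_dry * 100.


WA = (16.32 - 13.8) / 13.8 * 100 = 18.26%

18.26


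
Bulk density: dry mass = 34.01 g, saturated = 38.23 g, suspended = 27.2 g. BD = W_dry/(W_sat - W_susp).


BD = 34.01 / (38.23 - 27.2) = 34.01 / 11.03 = 3.083 g/cm^3

3.083


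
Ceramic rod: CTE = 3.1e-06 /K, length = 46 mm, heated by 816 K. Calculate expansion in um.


dL = 3.1e-06 * 46 * 816 * 1000 = 116.362 um

116.362


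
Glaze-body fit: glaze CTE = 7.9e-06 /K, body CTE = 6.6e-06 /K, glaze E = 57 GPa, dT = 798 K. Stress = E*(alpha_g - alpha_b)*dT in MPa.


Stress = 57*1000*(7.9e-06 - 6.6e-06)*798 = 59.1 MPa

59.1


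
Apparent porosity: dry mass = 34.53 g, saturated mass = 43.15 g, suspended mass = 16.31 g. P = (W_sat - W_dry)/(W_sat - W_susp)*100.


P = (43.15 - 34.53) / (43.15 - 16.31) * 100 = 8.62 / 26.84 * 100 = 32.1%

32.1


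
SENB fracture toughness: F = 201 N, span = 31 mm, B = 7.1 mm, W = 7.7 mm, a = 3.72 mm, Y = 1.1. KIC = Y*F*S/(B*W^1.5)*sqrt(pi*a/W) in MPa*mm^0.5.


KIC = 1.1*201*31/(7.1*7.7^1.5)*sqrt(pi*3.72/7.7) = 55.66

55.66


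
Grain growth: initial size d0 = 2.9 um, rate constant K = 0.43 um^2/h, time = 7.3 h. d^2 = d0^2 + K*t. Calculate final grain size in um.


d^2 = 2.9^2 + 0.43*7.3 = 11.549
d = sqrt(11.549) = 3.4 um

3.4


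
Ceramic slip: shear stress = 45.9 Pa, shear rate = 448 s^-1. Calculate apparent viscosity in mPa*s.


eta = tau/gamma * 1000 = 45.9/448 * 1000 = 102.5 mPa*s

102.5


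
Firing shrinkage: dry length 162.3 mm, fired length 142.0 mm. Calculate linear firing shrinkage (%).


FS = (162.3 - 142.0) / 162.3 * 100 = 12.51%

12.51


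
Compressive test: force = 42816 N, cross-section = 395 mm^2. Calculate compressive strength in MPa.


CS = 42816 / 395 = 108.4 MPa

108.4


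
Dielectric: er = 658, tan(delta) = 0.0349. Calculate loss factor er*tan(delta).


Loss = 658 * 0.0349 = 22.964

22.964


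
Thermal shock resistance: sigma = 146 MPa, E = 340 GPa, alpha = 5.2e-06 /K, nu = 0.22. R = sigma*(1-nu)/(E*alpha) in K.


R = 146*(1-0.22)/(340*1000*5.2e-06) = 64 K

64


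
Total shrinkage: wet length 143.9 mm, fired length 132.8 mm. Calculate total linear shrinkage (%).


TS = (143.9 - 132.8) / 143.9 * 100 = 7.71%

7.71


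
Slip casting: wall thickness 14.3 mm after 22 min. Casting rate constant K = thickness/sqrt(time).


K = 14.3 / sqrt(22) = 14.3 / 4.6904 = 3.049 mm/min^0.5

3.049


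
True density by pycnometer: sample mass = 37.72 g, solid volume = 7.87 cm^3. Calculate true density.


TD = 37.72 / 7.87 = 4.793 g/cm^3

4.793


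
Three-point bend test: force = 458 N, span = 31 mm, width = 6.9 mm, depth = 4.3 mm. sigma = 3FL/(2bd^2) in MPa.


sigma = 3*458*31/(2*6.9*4.3^2) = 166.9 MPa

166.9


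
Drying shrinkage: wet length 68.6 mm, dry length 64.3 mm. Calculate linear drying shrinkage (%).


DS = (68.6 - 64.3) / 68.6 * 100 = 6.27%

6.27


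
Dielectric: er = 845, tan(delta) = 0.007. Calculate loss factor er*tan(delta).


Loss = 845 * 0.007 = 5.915

5.915


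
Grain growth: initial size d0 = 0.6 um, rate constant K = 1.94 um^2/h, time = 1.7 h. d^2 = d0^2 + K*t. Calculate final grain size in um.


d^2 = 0.6^2 + 1.94*1.7 = 3.658
d = sqrt(3.658) = 1.91 um

1.91


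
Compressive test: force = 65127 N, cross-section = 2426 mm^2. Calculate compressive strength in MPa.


CS = 65127 / 2426 = 26.8 MPa

26.8


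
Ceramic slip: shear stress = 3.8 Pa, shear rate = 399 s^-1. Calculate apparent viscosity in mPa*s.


eta = tau/gamma * 1000 = 3.8/399 * 1000 = 9.5 mPa*s

9.5


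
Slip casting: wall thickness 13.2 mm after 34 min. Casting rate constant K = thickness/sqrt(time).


K = 13.2 / sqrt(34) = 13.2 / 5.831 = 2.264 mm/min^0.5

2.264


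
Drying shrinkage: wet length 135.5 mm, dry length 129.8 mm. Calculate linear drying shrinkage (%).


DS = (135.5 - 129.8) / 135.5 * 100 = 4.21%

4.21


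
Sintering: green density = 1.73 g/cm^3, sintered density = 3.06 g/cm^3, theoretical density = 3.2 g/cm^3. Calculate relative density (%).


Relative = 3.06 / 3.2 * 100 = 95.6%

95.6


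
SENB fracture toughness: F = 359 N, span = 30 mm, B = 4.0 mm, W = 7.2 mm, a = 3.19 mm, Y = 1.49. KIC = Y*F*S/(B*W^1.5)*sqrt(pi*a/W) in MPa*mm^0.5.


KIC = 1.49*359*30/(4.0*7.2^1.5)*sqrt(pi*3.19/7.2) = 244.99

244.99


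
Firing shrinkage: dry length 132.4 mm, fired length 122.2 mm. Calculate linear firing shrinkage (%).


FS = (132.4 - 122.2) / 132.4 * 100 = 7.7%

7.7


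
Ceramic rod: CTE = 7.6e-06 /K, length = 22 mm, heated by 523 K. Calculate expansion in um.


dL = 7.6e-06 * 22 * 523 * 1000 = 87.446 um

87.446


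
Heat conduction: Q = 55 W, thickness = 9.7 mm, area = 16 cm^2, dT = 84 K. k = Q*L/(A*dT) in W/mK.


k = 55*9.7/1000/(16/10000*84) = 3.97 W/mK

3.97


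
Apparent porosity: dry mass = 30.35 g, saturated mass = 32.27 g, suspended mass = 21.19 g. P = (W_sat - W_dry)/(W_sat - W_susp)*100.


P = (32.27 - 30.35) / (32.27 - 21.19) * 100 = 1.92 / 11.08 * 100 = 17.3%

17.3


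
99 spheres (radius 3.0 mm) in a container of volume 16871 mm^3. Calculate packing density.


V_sphere = 4/3*pi*3.0^3 = 113.0973 mm^3
Total V = 99*113.0973 = 11196.6327 mm^3
PD = 11196.6327 / 16871 = 0.664

0.664


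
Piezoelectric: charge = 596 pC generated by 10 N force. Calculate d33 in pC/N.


d33 = 596 / 10 = 59.6 pC/N

59.6


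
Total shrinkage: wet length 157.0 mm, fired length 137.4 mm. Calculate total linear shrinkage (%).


TS = (157.0 - 137.4) / 157.0 * 100 = 12.48%

12.48


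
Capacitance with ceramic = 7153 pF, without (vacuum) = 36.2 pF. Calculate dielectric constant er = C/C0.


er = 7153 / 36.2 = 197.6

197.6


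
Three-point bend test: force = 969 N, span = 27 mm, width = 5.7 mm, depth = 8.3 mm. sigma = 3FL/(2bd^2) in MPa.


sigma = 3*969*27/(2*5.7*8.3^2) = 99.9 MPa

99.9


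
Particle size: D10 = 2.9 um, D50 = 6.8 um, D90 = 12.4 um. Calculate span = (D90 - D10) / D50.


Span = (12.4 - 2.9) / 6.8 = 9.5 / 6.8 = 1.397

1.397


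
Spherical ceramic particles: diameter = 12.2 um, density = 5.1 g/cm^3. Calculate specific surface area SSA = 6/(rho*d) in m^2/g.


SSA = 6 / (5.1 * 12.2) = 0.096 m^2/g

0.096


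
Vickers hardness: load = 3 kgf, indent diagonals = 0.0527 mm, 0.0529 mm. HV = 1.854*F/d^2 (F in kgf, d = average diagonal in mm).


d_avg = (0.0527+0.0529)/2 = 0.0528 mm
HV = 1.854*3/0.0528^2 = 1995

1995


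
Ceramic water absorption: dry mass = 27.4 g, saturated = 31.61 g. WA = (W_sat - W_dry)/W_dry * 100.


WA = (31.61 - 27.4) / 27.4 * 100 = 15.36%

15.36


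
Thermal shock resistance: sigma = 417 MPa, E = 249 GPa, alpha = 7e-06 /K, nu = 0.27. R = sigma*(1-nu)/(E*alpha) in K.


R = 417*(1-0.27)/(249*1000*7e-06) = 175 K

175


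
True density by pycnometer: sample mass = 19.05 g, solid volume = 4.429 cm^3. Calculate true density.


TD = 19.05 / 4.429 = 4.301 g/cm^3

4.301


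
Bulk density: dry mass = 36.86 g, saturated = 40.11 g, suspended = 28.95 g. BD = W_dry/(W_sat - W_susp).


BD = 36.86 / (40.11 - 28.95) = 36.86 / 11.16 = 3.303 g/cm^3

3.303


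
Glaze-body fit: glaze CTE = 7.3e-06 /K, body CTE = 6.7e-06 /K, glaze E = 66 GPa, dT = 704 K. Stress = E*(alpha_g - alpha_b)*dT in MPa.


Stress = 66*1000*(7.3e-06 - 6.7e-06)*704 = 27.9 MPa

27.9


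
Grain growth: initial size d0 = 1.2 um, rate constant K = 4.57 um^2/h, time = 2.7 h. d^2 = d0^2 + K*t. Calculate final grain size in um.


d^2 = 1.2^2 + 4.57*2.7 = 13.779
d = sqrt(13.779) = 3.71 um

3.71


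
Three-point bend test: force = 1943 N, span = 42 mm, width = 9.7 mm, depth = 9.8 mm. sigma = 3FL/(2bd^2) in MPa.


sigma = 3*1943*42/(2*9.7*9.8^2) = 131.4 MPa

131.4


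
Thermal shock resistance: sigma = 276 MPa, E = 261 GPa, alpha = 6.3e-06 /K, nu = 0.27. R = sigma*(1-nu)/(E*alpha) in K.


R = 276*(1-0.27)/(261*1000*6.3e-06) = 123 K

123


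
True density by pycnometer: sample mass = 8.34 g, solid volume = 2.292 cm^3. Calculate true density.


TD = 8.34 / 2.292 = 3.639 g/cm^3

3.639


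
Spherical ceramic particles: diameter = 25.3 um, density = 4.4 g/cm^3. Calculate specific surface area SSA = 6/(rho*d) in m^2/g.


SSA = 6 / (4.4 * 25.3) = 0.054 m^2/g

0.054


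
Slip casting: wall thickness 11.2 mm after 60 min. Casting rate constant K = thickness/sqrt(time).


K = 11.2 / sqrt(60) = 11.2 / 7.746 = 1.446 mm/min^0.5

1.446


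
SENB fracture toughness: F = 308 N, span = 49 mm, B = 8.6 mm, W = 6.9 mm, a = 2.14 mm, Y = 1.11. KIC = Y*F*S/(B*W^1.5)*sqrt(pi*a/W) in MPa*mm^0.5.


KIC = 1.11*308*49/(8.6*6.9^1.5)*sqrt(pi*2.14/6.9) = 106.09

106.09


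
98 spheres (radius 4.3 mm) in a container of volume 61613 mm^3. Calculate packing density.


V_sphere = 4/3*pi*4.3^3 = 333.0381 mm^3
Total V = 98*333.0381 = 32637.7338 mm^3
PD = 32637.7338 / 61613 = 0.53

0.53


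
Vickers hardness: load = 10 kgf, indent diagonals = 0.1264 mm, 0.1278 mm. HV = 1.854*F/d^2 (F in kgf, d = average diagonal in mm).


d_avg = (0.1264+0.1278)/2 = 0.1271 mm
HV = 1.854*10/0.1271^2 = 1148

1148


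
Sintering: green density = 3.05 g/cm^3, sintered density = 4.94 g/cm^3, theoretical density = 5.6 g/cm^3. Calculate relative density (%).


Relative = 4.94 / 5.6 * 100 = 88.2%

88.2


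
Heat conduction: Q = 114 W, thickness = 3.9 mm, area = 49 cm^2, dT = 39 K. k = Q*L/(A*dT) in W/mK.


k = 114*3.9/1000/(49/10000*39) = 2.33 W/mK

2.33


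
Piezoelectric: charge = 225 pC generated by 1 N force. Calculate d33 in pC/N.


d33 = 225 / 1 = 225.0 pC/N

225.0


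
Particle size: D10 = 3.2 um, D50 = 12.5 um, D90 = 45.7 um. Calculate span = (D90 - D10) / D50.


Span = (45.7 - 3.2) / 12.5 = 42.5 / 12.5 = 3.4

3.4


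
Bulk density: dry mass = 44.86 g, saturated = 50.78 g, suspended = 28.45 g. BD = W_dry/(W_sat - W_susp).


BD = 44.86 / (50.78 - 28.45) = 44.86 / 22.33 = 2.009 g/cm^3

2.009


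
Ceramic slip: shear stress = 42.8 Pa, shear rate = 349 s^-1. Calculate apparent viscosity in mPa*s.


eta = tau/gamma * 1000 = 42.8/349 * 1000 = 122.6 mPa*s

122.6


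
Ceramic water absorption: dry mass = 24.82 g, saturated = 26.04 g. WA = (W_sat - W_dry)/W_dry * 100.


WA = (26.04 - 24.82) / 24.82 * 100 = 4.92%

4.92


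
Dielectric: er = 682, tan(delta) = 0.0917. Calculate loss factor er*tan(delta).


Loss = 682 * 0.0917 = 62.539

62.539


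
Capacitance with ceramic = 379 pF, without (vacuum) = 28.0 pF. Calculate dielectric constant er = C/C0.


er = 379 / 28.0 = 13.54

13.54


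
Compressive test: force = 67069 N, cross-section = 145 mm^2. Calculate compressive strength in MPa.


CS = 67069 / 145 = 462.5 MPa

462.5


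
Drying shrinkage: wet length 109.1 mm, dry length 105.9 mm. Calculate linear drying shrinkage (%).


DS = (109.1 - 105.9) / 109.1 * 100 = 2.93%

2.93


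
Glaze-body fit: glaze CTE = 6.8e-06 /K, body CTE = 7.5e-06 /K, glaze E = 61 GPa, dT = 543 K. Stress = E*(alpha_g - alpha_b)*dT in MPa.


Stress = 61*1000*(6.8e-06 - 7.5e-06)*543 = -23.2 MPa

-23.2


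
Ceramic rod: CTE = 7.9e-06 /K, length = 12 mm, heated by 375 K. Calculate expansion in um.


dL = 7.9e-06 * 12 * 375 * 1000 = 35.55 um

35.55


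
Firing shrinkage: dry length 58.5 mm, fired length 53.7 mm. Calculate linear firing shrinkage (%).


FS = (58.5 - 53.7) / 58.5 * 100 = 8.21%

8.21


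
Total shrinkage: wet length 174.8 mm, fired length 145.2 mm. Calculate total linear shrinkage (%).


TS = (174.8 - 145.2) / 174.8 * 100 = 16.93%

16.93
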